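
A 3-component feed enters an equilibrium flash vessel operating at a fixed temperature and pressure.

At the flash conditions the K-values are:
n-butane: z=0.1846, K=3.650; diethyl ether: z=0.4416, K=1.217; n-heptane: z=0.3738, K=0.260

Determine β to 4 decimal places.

Material balance + equilibrium reduce to Σ zᵢ(Kᵢ−1)/(1+β(Kᵢ−1)) = 0.
Check two-phase: ΣzᵢKᵢ = 1.3084 > 1 and Σzᵢ/Kᵢ = 1.8511 > 1, so g(0) = 0.3084 > 0 and g(1) = -0.8511 < 0.
Newton–Raphson from β = 0.5:
  β = 0.5000: g = -0.14221, g' = -0.7725 → β = 0.3159
  β = 0.3159: g = -0.00504, g' = -0.7510 → β = 0.3092
Converged at β = 0.3092.

β = 0.3092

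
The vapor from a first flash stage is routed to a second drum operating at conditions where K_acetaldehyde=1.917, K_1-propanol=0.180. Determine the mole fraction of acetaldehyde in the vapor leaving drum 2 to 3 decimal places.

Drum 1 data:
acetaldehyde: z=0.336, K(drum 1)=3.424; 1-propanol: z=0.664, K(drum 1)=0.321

y_acetaldehyde (drum 2) = 0.905

Drum 1:
Material balance + equilibrium reduce to Σ zᵢ(Kᵢ−1)/(1+ψ₁(Kᵢ−1)) = 0.
Check two-phase: ΣzᵢKᵢ = 1.364 > 1 and Σzᵢ/Kᵢ = 2.167 > 1, so g(0) = 0.364 > 0 and g(1) = -1.167 < 0.
Binary case is linear: z₁(K₁−1)(1+ψ₁(K₂−1)) + z₂(K₂−1)(1+ψ₁(K₁−1)) = 0
⇒ ψ₁ = [z₁(K₁−1)+z₂(K₂−1)] / [−(K₁−1)(K₂−1)] = 0.3636/1.6459 = 0.221
Drum-1 compositions:
  acetaldehyde: x = 0.219, y = 0.749
  1-propanol: x = 0.781, y = 0.251
Drum-2 feed = drum-1 vapor: z₂ = (0.7492, 0.2508).
Drum 2:
Let ψ₂ = V/F and solve Σ zᵢ(Kᵢ−1)/(1+ψ₂(Kᵢ−1)) = 0.
g(0) = ΣzᵢKᵢ − 1 = 0.481 and g(1) = 1 − Σzᵢ/Kᵢ = -0.784, so a root lies in (0, 1).
Binary case is linear: z₁(K₁−1)(1+ψ₂(K₂−1)) + z₂(K₂−1)(1+ψ₂(K₁−1)) = 0
⇒ ψ₂ = [z₁(K₁−1)+z₂(K₂−1)] / [−(K₁−1)(K₂−1)] = 0.4814/0.7519 = 0.640
  acetaldehyde: x = 0.472, y = 0.905
  1-propanol: x = 0.528, y = 0.095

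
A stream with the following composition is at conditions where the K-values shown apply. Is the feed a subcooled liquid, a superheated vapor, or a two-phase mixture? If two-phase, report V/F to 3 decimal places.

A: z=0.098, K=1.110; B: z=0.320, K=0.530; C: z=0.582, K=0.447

subcooled liquid

ΣzᵢKᵢ = 0.539; Σzᵢ/Kᵢ = 1.994.
Since ΣzᵢKᵢ < 1 the mixture is below its bubble point — single liquid phase.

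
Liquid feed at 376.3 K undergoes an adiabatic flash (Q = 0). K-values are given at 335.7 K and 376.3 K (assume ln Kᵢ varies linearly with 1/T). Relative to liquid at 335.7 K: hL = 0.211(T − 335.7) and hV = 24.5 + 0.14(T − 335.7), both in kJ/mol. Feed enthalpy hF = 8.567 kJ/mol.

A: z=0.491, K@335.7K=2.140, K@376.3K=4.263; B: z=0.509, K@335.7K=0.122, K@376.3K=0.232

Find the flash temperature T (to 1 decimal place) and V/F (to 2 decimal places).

T = 346.8 K, V/F = 0.26

Adiabatic flash: solve Rachford–Rice at each trial T, then check hF = ψ·hV(T) + (1−ψ)·hL(T).
  T = 335.7 K: K = (2.140, 0.122), RR gives ψ = 0.113, H_out = 2.762 kJ/mol
  T = 376.3 K: K = (4.263, 0.232), RR gives ψ = 0.483, H_out = 19.015 kJ/mol
  T = 356.0 K: K = (3.080, 0.171), RR gives ψ = 0.348, H_out = 12.304 kJ/mol
  T = 345.9 K: K = (2.584, 0.145), RR gives ψ = 0.253, H_out = 8.170 kJ/mol
  T = 350.9 K: K = (2.822, 0.158), RR gives ψ = 0.304, H_out = 10.321 kJ/mol
  T = 348.4 K: K = (2.701, 0.152), RR gives ψ = 0.280, H_out = 9.276 kJ/mol
  T = 347.1 K: K = (2.640, 0.148), RR gives ψ = 0.266, H_out = 8.709 kJ/mol
Linear interpolation between T = 345.9 (H_out = 8.170) and T = 347.1 (H_out = 8.709) on hF = 8.567 gives T ≈ 346.8 K, at which ψ = 0.26.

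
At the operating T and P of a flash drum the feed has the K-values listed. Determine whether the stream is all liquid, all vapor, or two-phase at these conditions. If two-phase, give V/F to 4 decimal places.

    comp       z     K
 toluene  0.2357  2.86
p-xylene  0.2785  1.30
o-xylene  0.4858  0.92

all vapor

ΣzᵢKᵢ = 1.4831; Σzᵢ/Kᵢ = 0.8247.
Since Σzᵢ/Kᵢ < 1 the mixture is above its dew point — single vapor phase.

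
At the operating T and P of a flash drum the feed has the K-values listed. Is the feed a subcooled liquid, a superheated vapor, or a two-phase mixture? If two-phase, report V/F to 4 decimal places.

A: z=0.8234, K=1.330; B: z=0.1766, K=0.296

two-phase, V/F = 0.6345

ΣzᵢKᵢ = 1.1474; Σzᵢ/Kᵢ = 1.2157.
Both exceed 1, so a two-phase solution exists.
Material balance + equilibrium reduce to Σ zᵢ(Kᵢ−1)/(1+ψ(Kᵢ−1)) = 0.
Binary case is linear: z₁(K₁−1)(1+ψ(K₂−1)) + z₂(K₂−1)(1+ψ(K₁−1)) = 0
⇒ ψ = [z₁(K₁−1)+z₂(K₂−1)] / [−(K₁−1)(K₂−1)] = 0.14740/0.23232 = 0.6345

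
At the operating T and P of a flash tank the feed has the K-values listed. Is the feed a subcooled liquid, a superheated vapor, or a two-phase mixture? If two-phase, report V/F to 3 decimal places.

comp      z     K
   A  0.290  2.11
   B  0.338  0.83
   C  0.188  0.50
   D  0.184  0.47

ΣzᵢKᵢ = 1.073; Σzᵢ/Kᵢ = 1.312.
Both exceed 1, so a two-phase solution exists.
Let ψ = V/F and solve Σ zᵢ(Kᵢ−1)/(1+ψ(Kᵢ−1)) = 0.
Iterate (Newton) starting at ψ = 0.5:
  ψ = 0.500: g = -0.1138, g' = -0.339 → ψ = 0.164
  ψ = 0.164: g = 0.0040, g' = -0.384 → ψ = 0.174
  ψ = 0.174: g = 0.0000, g' = -0.380 → ψ = 0.175
Converged at ψ = 0.175.

two-phase, V/F = 0.175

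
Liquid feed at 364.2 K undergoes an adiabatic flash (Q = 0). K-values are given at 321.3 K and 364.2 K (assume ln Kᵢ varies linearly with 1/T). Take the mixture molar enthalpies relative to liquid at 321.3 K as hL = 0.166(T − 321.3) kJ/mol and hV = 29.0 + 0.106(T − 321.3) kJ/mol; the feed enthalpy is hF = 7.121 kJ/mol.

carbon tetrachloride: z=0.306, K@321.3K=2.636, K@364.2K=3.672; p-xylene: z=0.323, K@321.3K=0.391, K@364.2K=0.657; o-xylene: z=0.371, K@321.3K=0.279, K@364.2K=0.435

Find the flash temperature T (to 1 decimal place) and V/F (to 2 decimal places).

Adiabatic flash: solve Rachford–Rice at each trial T, then check hF = ψ·hV(T) + (1−ψ)·hL(T).
  T = 321.3 K: K = (2.636, 0.391, 0.279), RR gives ψ = 0.033, H_out = 0.963 kJ/mol
  T = 364.2 K: K = (3.672, 0.657, 0.435), RR gives ψ = 0.395, H_out = 17.553 kJ/mol
  T = 342.8 K: K = (3.145, 0.515, 0.353), RR gives ψ = 0.211, H_out = 9.408 kJ/mol
  T = 332.1 K: K = (2.889, 0.451, 0.315), RR gives ψ = 0.124, H_out = 5.322 kJ/mol
  T = 337.5 K: K = (3.017, 0.483, 0.334), RR gives ψ = 0.168, H_out = 7.402 kJ/mol
  T = 334.8 K: K = (2.953, 0.467, 0.325), RR gives ψ = 0.146, H_out = 6.368 kJ/mol
  T = 336.1 K: K = (2.984, 0.475, 0.329), RR gives ψ = 0.157, H_out = 6.867 kJ/mol
Linear interpolation between T = 336.1 (H_out = 6.867) and T = 337.5 (H_out = 7.402) on hF = 7.121 gives T ≈ 336.8 K, at which ψ = 0.16.

T = 336.8 K, V/F = 0.16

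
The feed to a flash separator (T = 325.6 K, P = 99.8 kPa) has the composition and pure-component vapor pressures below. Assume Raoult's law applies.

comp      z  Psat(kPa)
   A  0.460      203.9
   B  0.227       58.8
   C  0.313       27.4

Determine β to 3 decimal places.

β = 0.249

Raoult's law: Kᵢ = Pᵢˢᵃᵗ/P = Pᵢˢᵃᵗ/99.8.
  K_A = 203.9/99.8 = 2.04309, K_B = 58.8/99.8 = 0.58918, K_C = 27.4/99.8 = 0.27455
Material balance + equilibrium reduce to Σ zᵢ(Kᵢ−1)/(1+β(Kᵢ−1)) = 0.
g(0) = ΣzᵢKᵢ − 1 = 0.159 and g(1) = 1 − Σzᵢ/Kᵢ = -0.750, so a root lies in (0, 1).
Newton iteration, β⁰ = 0.44:
  β = 0.440: g = -0.1185, g' = -0.648 → β = 0.257
  β = 0.257: g = -0.0050, g' = -0.608 → β = 0.249
Converged at β = 0.249.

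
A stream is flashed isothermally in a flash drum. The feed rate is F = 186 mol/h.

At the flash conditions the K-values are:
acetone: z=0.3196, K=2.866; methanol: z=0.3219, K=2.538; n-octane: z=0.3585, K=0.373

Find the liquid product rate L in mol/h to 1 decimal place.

L = 35.1 mol/h

Rachford–Rice: g(V/F) = Σ zᵢ(Kᵢ−1)/(1+V/F(Kᵢ−1)) = 0.
Check two-phase: ΣzᵢKᵢ = 1.8667 > 1 and Σzᵢ/Kᵢ = 1.1995 > 1, so g(0) = 0.8667 > 0 and g(1) = -0.1995 < 0.
Iterate (Newton) starting at V/F = 0.5:
  V/F = 0.5000: g = 0.26096, g' = -0.8402 → V/F = 0.8106
  V/F = 0.8106: g = 0.00062, g' = -0.9099 → V/F = 0.8113
Converged at V/F = 0.8113.
Then V = V/F·F = 0.8113·186 = 150.9 mol/h and L = F − V = 35.1 mol/h.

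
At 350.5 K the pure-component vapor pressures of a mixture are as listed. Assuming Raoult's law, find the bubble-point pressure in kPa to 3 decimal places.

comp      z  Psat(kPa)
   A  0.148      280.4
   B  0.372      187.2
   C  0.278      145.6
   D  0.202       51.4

Pbub = 161.997 kPa

At the bubble point ψ → 0, so ΣzᵢKᵢ = 1 with Kᵢ = Pᵢˢᵃᵗ/P ⇒ P = ΣzᵢPᵢˢᵃᵗ.
P = 0.148·280.4 + 0.372·187.2 + 0.278·145.6 + 0.202·51.4 = 161.997 kPa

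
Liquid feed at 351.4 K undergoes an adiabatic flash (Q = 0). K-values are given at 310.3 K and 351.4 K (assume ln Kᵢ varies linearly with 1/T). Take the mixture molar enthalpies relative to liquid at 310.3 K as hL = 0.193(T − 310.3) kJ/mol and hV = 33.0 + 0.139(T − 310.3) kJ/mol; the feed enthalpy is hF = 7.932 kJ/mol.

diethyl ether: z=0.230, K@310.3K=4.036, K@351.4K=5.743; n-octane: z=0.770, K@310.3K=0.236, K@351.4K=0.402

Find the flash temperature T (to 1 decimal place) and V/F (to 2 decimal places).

Adiabatic flash: solve Rachford–Rice at each trial T, then check hF = ψ·hV(T) + (1−ψ)·hL(T).
  T = 310.3 K: K = (4.036, 0.236), RR gives ψ = 0.047, H_out = 1.565 kJ/mol
  T = 351.4 K: K = (5.743, 0.402), RR gives ψ = 0.222, H_out = 14.774 kJ/mol
  T = 330.9 K: K = (4.870, 0.313), RR gives ψ = 0.136, H_out = 8.312 kJ/mol
  T = 320.6 K: K = (4.447, 0.273), RR gives ψ = 0.093, H_out = 5.006 kJ/mol
  T = 325.8 K: K = (4.659, 0.293), RR gives ψ = 0.115, H_out = 6.687 kJ/mol
  T = 328.4 K: K = (4.766, 0.303), RR gives ψ = 0.126, H_out = 7.518 kJ/mol
  T = 329.6 K: K = (4.816, 0.308), RR gives ψ = 0.131, H_out = 7.899 kJ/mol
Linear interpolation between T = 329.6 (H_out = 7.899) and T = 330.9 (H_out = 8.312) on hF = 7.932 gives T ≈ 329.7 K, at which ψ = 0.13.

T = 329.7 K, V/F = 0.13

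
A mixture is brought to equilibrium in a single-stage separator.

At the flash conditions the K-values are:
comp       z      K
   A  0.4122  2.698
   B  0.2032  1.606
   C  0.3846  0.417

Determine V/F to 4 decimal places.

Rachford–Rice: g(V/F) = Σ zᵢ(Kᵢ−1)/(1+V/F(Kᵢ−1)) = 0.
Check two-phase: ΣzᵢKᵢ = 1.5988 > 1 and Σzᵢ/Kᵢ = 1.2016 > 1, so g(0) = 0.5988 > 0 and g(1) = -0.2016 < 0.
Newton–Raphson from V/F = 0.46:
  V/F = 0.4600: g = 0.18288, g' = -0.6644 → V/F = 0.7353
  V/F = 0.7353: g = 0.00401, g' = -0.6712 → V/F = 0.7413
  V/F = 0.7413: g = -0.00001, g' = -0.6739 → V/F = 0.7412
Converged at V/F = 0.7412.

V/F = 0.7412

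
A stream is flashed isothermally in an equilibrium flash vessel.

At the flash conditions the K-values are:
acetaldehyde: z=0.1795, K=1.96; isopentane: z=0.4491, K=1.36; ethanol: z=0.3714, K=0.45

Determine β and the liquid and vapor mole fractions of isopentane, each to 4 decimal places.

Material balance + equilibrium reduce to Σ zᵢ(Kᵢ−1)/(1+β(Kᵢ−1)) = 0.
g(0) = ΣzᵢKᵢ − 1 = 0.1297 and g(1) = 1 − Σzᵢ/Kᵢ = -0.2471, so a root lies in (0, 1).
Newton–Raphson from β = 0.57:
  β = 0.5700: g = -0.05203, g' = -0.3476 → β = 0.4203
  β = 0.4203: g = -0.00248, g' = -0.3180 → β = 0.4125
Converged at β = 0.4125.
Compositions from xᵢ = zᵢ/(1+β(Kᵢ−1)), yᵢ = Kᵢxᵢ:
  acetaldehyde: x = 0.1286, y = 0.2520
  isopentane: x = 0.3910, y = 0.5318
  ethanol: x = 0.4804, y = 0.2162

β = 0.4125, x_isopentane = 0.3910, y_isopentane = 0.5318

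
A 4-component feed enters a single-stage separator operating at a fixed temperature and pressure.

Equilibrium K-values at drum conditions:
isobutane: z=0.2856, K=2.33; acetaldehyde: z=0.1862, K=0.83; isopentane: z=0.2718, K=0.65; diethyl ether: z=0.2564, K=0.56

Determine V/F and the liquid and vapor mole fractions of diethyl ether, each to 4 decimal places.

V/F = 0.3051, x_diethyl ether = 0.2962, y_diethyl ether = 0.1658

Material balance + equilibrium reduce to Σ zᵢ(Kᵢ−1)/(1+V/F(Kᵢ−1)) = 0.
Feasibility: ΣzᵢKᵢ = 1.1402, Σzᵢ/Kᵢ = 1.2229 — both > 1, two phases present.
Iterate (Newton) starting at V/F = 0.49:
  V/F = 0.4900: g = -0.06320, g' = -0.3208 → V/F = 0.2930
  V/F = 0.2930: g = 0.00452, g' = -0.3743 → V/F = 0.3050
  V/F = 0.3050: g = 0.00003, g' = -0.3696 → V/F = 0.3051
Converged at V/F = 0.3051.
Compositions from xᵢ = zᵢ/(1+V/F(Kᵢ−1)), yᵢ = Kᵢxᵢ:
  isobutane: x = 0.2032, y = 0.4734
  acetaldehyde: x = 0.1964, y = 0.1630
  isopentane: x = 0.3043, y = 0.1978
  diethyl ether: x = 0.2962, y = 0.1658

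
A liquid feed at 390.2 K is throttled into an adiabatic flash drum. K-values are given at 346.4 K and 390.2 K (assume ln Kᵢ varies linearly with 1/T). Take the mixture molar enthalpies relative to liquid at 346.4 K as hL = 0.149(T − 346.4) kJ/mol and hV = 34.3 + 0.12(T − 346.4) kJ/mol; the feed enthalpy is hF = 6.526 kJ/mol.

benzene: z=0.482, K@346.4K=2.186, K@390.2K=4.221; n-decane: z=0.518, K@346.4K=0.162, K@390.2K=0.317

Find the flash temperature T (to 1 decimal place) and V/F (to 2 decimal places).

Adiabatic flash: solve Rachford–Rice at each trial T, then check hF = ψ·hV(T) + (1−ψ)·hL(T).
  T = 346.4 K: K = (2.186, 0.162), RR gives ψ = 0.138, H_out = 4.748 kJ/mol
  T = 390.2 K: K = (4.221, 0.317), RR gives ψ = 0.545, H_out = 24.524 kJ/mol
  T = 368.3 K: K = (3.098, 0.231), RR gives ψ = 0.380, H_out = 16.055 kJ/mol
  T = 357.4 K: K = (2.618, 0.195), RR gives ψ = 0.278, H_out = 11.101 kJ/mol
  T = 351.9 K: K = (2.396, 0.178), RR gives ψ = 0.215, H_out = 8.165 kJ/mol
  T = 349.1 K: K = (2.287, 0.170), RR gives ψ = 0.178, H_out = 6.498 kJ/mol
  T = 350.5 K: K = (2.341, 0.174), RR gives ψ = 0.197, H_out = 7.349 kJ/mol
Linear interpolation between T = 349.1 (H_out = 6.498) and T = 350.5 (H_out = 7.349) on hF = 6.526 gives T ≈ 349.1 K, at which ψ = 0.18.

T = 349.1 K, V/F = 0.18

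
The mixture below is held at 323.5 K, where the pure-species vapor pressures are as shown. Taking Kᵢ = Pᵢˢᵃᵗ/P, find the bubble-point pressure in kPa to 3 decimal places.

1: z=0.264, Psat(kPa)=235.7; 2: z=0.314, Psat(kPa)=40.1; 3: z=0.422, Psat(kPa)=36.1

At the bubble point ψ → 0, so ΣzᵢKᵢ = 1 with Kᵢ = Pᵢˢᵃᵗ/P ⇒ P = ΣzᵢPᵢˢᵃᵗ.
P = 0.264·235.7 + 0.314·40.1 + 0.422·36.1 = 90.050 kPa

Pbub = 90.050 kPa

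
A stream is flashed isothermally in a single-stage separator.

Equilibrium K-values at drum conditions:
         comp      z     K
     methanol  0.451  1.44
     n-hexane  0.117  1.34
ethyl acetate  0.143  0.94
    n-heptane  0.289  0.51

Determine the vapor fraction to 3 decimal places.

ψ = 0.501

Rachford–Rice: g(ψ) = Σ zᵢ(Kᵢ−1)/(1+ψ(Kᵢ−1)) = 0.
Check two-phase: ΣzᵢKᵢ = 1.088 > 1 and Σzᵢ/Kᵢ = 1.119 > 1, so g(0) = 0.088 > 0 and g(1) = -0.119 < 0.
Newton–Raphson from ψ = 0.5:
  ψ = 0.500: g = 0.0002, g' = -0.191 → ψ = 0.501
Converged at ψ = 0.501.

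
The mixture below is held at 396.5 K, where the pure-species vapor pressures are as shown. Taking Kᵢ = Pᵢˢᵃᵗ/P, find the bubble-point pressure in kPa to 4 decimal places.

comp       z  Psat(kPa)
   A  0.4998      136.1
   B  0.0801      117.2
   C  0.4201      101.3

At the bubble point ψ → 0, so ΣzᵢKᵢ = 1 with Kᵢ = Pᵢˢᵃᵗ/P ⇒ P = ΣzᵢPᵢˢᵃᵗ.
P = 0.4998·136.1 + 0.0801·117.2 + 0.4201·101.3 = 119.9666 kPa

Pbub = 119.9666 kPa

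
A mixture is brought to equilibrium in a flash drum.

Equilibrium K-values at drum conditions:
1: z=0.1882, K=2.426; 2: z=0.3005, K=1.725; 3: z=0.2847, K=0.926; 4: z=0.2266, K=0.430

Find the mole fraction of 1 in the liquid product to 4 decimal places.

x_1 = 0.0874

Rachford–Rice: g(β) = Σ zᵢ(Kᵢ−1)/(1+β(Kᵢ−1)) = 0.
Check two-phase: ΣzᵢKᵢ = 1.3360 > 1 and Σzᵢ/Kᵢ = 1.0862 > 1, so g(0) = 0.3360 > 0 and g(1) = -0.0862 < 0.
Newton iteration, β⁰ = 0.33:
  β = 0.3300: g = 0.17762, g' = -0.3931 → β = 0.7818
  β = 0.7818: g = 0.01060, g' = -0.3912 → β = 0.8089
  β = 0.8089: g = -0.00012, g' = -0.4005 → β = 0.8086
Converged at β = 0.8086.
Compositions from xᵢ = zᵢ/(1+β(Kᵢ−1)), yᵢ = Kᵢxᵢ:
  1: x = 0.0874, y = 0.2121
  2: x = 0.1894, y = 0.3268
  3: x = 0.3028, y = 0.2804
  4: x = 0.4203, y = 0.1807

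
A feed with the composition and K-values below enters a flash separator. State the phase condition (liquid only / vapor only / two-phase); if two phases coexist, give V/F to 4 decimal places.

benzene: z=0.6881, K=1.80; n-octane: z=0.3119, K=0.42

two-phase, V/F = 0.7965

ΣzᵢKᵢ = 1.3696; Σzᵢ/Kᵢ = 1.1249.
Both exceed 1, so a two-phase solution exists.
Rachford–Rice: g(ψ) = Σ zᵢ(Kᵢ−1)/(1+ψ(Kᵢ−1)) = 0.
Binary case is linear: z₁(K₁−1)(1+ψ(K₂−1)) + z₂(K₂−1)(1+ψ(K₁−1)) = 0
⇒ ψ = [z₁(K₁−1)+z₂(K₂−1)] / [−(K₁−1)(K₂−1)] = 0.36958/0.46400 = 0.7965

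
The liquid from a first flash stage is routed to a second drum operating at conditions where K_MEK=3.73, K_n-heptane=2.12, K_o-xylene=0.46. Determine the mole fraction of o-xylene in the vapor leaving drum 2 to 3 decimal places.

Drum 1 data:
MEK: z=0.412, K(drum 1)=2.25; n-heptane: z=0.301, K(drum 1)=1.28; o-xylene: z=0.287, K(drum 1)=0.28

y_o-xylene (drum 2) = 0.349

Drum 1:
Let ψ₁ = V/F and solve Σ zᵢ(Kᵢ−1)/(1+ψ₁(Kᵢ−1)) = 0.
Feasibility: ΣzᵢKᵢ = 1.393, Σzᵢ/Kᵢ = 1.443 — both > 1, two phases present.
Iterate (Newton) starting at ψ₁ = 0.5:
  ψ₁ = 0.500: g = 0.0680, g' = -0.625 → ψ₁ = 0.609
  ψ₁ = 0.609: g = -0.0034, g' = -0.696 → ψ₁ = 0.604
Converged at ψ₁ = 0.604.
Drum-1 compositions:
  MEK: x = 0.235, y = 0.528
  n-heptane: x = 0.257, y = 0.330
  o-xylene: x = 0.508, y = 0.142
Drum-2 feed = drum-1 liquid: z₂ = (0.2348, 0.2575, 0.5077).
Drum 2:
Material balance + equilibrium reduce to Σ zᵢ(Kᵢ−1)/(1+ψ₂(Kᵢ−1)) = 0.
g(0) = ΣzᵢKᵢ − 1 = 0.655 and g(1) = 1 − Σzᵢ/Kᵢ = -0.288, so a root lies in (0, 1).
Newton–Raphson from ψ₂ = 0.49:
  ψ₂ = 0.490: g = 0.0875, g' = -0.729 → ψ₂ = 0.610
  ψ₂ = 0.610: g = 0.0028, g' = -0.690 → ψ₂ = 0.614
Converged at ψ₂ = 0.614.
  MEK: x = 0.088, y = 0.327
  n-heptane: x = 0.153, y = 0.323
  o-xylene: x = 0.760, y = 0.349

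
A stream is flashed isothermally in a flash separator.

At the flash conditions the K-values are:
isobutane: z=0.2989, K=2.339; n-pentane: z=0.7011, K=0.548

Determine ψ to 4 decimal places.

Rachford–Rice: g(ψ) = Σ zᵢ(Kᵢ−1)/(1+ψ(Kᵢ−1)) = 0.
Check two-phase: ΣzᵢKᵢ = 1.0833 > 1 and Σzᵢ/Kᵢ = 1.4072 > 1, so g(0) = 0.0833 > 0 and g(1) = -0.4072 < 0.
Binary case is linear: z₁(K₁−1)(1+ψ(K₂−1)) + z₂(K₂−1)(1+ψ(K₁−1)) = 0
⇒ ψ = [z₁(K₁−1)+z₂(K₂−1)] / [−(K₁−1)(K₂−1)] = 0.08333/0.60523 = 0.1377

ψ = 0.1377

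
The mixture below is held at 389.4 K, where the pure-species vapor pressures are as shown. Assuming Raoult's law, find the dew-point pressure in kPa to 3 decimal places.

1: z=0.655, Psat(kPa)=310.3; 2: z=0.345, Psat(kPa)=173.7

At the dew point ψ → 1, so Σzᵢ/Kᵢ = 1 with Kᵢ = Pᵢˢᵃᵗ/P ⇒ 1/P = Σzᵢ/Pᵢˢᵃᵗ.
1/P = 0.655/310.3 + 0.345/173.7 = 0.004097 ⇒ P = 244.078 kPa

Pdew = 244.078 kPa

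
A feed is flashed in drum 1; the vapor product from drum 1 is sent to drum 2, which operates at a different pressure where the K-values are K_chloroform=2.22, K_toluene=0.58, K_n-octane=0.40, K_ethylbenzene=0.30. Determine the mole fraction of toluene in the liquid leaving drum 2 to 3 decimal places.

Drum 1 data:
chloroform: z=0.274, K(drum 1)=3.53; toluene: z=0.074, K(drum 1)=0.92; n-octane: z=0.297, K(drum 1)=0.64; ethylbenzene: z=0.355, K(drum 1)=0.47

x_toluene (drum 2) = 0.085

Drum 1:
Newton–Raphson from ψ₁ = 0.56:
  ψ₁ = 0.560: g = -0.1208, g' = -0.563 → ψ₁ = 0.345
  ψ₁ = 0.345: g = 0.0115, g' = -0.700 → ψ₁ = 0.362
Converged at ψ₁ = 0.362.
Drum-1 compositions:
  chloroform: x = 0.143, y = 0.505
  toluene: x = 0.076, y = 0.070
  n-octane: x = 0.341, y = 0.219
  ethylbenzene: x = 0.439, y = 0.206
Drum-2 feed = drum-1 vapor: z₂ = (0.5049, 0.0701, 0.2186, 0.2065).
Drum 2:
Rachford–Rice: g(ψ₂) = Σ zᵢ(Kᵢ−1)/(1+ψ₂(Kᵢ−1)) = 0.
g(0) = ΣzᵢKᵢ − 1 = 0.311 and g(1) = 1 − Σzᵢ/Kᵢ = -0.583, so a root lies in (0, 1).
Iterate (Newton) starting at ψ₂ = 0.36:
  ψ₂ = 0.360: g = 0.0328, g' = -0.689 → ψ₂ = 0.408
Converged at ψ₂ = 0.408.
  chloroform: x = 0.337, y = 0.749
  toluene: x = 0.085, y = 0.049
  n-octane: x = 0.289, y = 0.116
  ethylbenzene: x = 0.289, y = 0.087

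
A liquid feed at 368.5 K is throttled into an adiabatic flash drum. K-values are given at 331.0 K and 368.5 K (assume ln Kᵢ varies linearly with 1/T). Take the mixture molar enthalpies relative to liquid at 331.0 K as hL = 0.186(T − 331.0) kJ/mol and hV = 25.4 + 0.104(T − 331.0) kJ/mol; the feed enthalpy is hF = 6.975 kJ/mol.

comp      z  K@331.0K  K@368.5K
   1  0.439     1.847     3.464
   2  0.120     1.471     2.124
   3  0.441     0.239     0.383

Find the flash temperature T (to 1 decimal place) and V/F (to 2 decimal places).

T = 335.0 K, V/F = 0.25

Adiabatic flash: solve Rachford–Rice at each trial T, then check hF = ψ·hV(T) + (1−ψ)·hL(T).
  T = 331.0 K: K = (1.847, 1.471, 0.239), RR gives ψ = 0.156, H_out = 3.974 kJ/mol
  T = 368.5 K: K = (3.464, 2.124, 0.383), RR gives ψ = 0.693, H_out = 22.446 kJ/mol
  T = 349.8 K: K = (2.575, 1.786, 0.307), RR gives ψ = 0.484, H_out = 15.054 kJ/mol
  T = 340.4 K: K = (2.191, 1.625, 0.272), RR gives ψ = 0.349, H_out = 10.349 kJ/mol
  T = 335.7 K: K = (2.014, 1.547, 0.255), RR gives ψ = 0.263, H_out = 7.461 kJ/mol
  T = 333.4 K: K = (1.931, 1.510, 0.247), RR gives ψ = 0.214, H_out = 5.846 kJ/mol
Linear interpolation between T = 333.4 (H_out = 5.846) and T = 335.7 (H_out = 7.461) on hF = 6.975 gives T ≈ 335.0 K, at which ψ = 0.25.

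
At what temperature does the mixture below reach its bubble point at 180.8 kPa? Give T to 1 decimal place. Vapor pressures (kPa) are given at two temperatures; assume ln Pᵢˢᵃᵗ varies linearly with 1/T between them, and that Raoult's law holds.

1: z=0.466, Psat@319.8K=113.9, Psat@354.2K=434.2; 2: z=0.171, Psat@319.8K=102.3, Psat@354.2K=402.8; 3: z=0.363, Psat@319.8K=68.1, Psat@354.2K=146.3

T = 337.1 K

Bubble-point temperature: ΣzᵢPᵢˢᵃᵗ(T) = P. Interpolate ln Pᵢˢᵃᵗ = aᵢ + bᵢ/T.
  T = 319.8 K: ΣzᵢPᵢˢᵃᵗ = 95.29 kPa
  T = 354.2 K: ΣzᵢPᵢˢᵃᵗ = 324.32 kPa
  T = 337.0 K: ΣzᵢPᵢˢᵃᵗ = 180.13 kPa
  T = 345.6 K: ΣzᵢPᵢˢᵃᵗ = 243.13 kPa
  T = 341.3 K: ΣzᵢPᵢˢᵃᵗ = 209.58 kPa
  T = 339.1 K: ΣzᵢPᵢˢᵃᵗ = 194.03 kPa
Interpolating between 337.0 K and 339.1 K gives T ≈ 337.1 K.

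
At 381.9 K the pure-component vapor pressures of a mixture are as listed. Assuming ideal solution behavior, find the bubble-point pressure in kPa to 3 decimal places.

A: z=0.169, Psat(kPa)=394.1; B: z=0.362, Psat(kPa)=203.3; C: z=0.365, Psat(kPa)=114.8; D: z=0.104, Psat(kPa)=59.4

At the bubble point ψ → 0, so ΣzᵢKᵢ = 1 with Kᵢ = Pᵢˢᵃᵗ/P ⇒ P = ΣzᵢPᵢˢᵃᵗ.
P = 0.169·394.1 + 0.362·203.3 + 0.365·114.8 + 0.104·59.4 = 188.277 kPa

Pbub = 188.277 kPa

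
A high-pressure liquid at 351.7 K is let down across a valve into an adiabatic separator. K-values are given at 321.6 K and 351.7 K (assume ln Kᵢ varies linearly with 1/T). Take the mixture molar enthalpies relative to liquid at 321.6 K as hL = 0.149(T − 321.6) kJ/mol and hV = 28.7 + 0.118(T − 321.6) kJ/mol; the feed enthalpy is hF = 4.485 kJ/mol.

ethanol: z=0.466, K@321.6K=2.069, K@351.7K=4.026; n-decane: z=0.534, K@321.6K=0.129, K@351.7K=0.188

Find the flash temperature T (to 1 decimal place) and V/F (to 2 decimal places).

Adiabatic flash: solve Rachford–Rice at each trial T, then check hF = ψ·hV(T) + (1−ψ)·hL(T).
  T = 321.6 K: K = (2.069, 0.129), RR gives ψ = 0.035, H_out = 1.018 kJ/mol
  T = 351.7 K: K = (4.026, 0.188), RR gives ψ = 0.397, H_out = 15.520 kJ/mol
  T = 336.6 K: K = (2.926, 0.157), RR gives ψ = 0.276, H_out = 10.014 kJ/mol
  T = 329.1 K: K = (2.470, 0.143), RR gives ψ = 0.180, H_out = 6.251 kJ/mol
  T = 325.4 K: K = (2.266, 0.136), RR gives ψ = 0.117, H_out = 3.920 kJ/mol
  T = 327.2 K: K = (2.364, 0.139), RR gives ψ = 0.150, H_out = 5.104 kJ/mol
  T = 326.3 K: K = (2.314, 0.137), RR gives ψ = 0.134, H_out = 4.525 kJ/mol
Linear interpolation between T = 325.4 (H_out = 3.920) and T = 326.3 (H_out = 4.525) on hF = 4.485 gives T ≈ 326.2 K, at which ψ = 0.13.

T = 326.2 K, V/F = 0.13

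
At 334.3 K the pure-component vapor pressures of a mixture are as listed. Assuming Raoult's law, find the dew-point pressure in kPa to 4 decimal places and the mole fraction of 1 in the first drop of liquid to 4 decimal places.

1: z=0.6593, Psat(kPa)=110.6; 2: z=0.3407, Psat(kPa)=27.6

At the dew point ψ → 1, so Σzᵢ/Kᵢ = 1 with Kᵢ = Pᵢˢᵃᵗ/P ⇒ 1/P = Σzᵢ/Pᵢˢᵃᵗ.
1/P = 0.6593/110.6 + 0.3407/27.6 = 0.0183053 ⇒ P = 54.6289 kPa
xᵢ = zᵢP/Pᵢˢᵃᵗ ⇒ x_1 = 0.6593·54.6289/110.6 = 0.3256

Pdew = 54.6289 kPa, x_1 = 0.3256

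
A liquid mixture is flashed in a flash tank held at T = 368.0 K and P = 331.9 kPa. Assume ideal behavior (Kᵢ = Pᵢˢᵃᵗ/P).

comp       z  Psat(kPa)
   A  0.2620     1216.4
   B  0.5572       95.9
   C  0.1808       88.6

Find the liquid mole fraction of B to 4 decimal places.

x_B = 0.5947

Raoult's law: Kᵢ = Pᵢˢᵃᵗ/P = Pᵢˢᵃᵗ/331.9.
  K_A = 1216.4/331.9 = 3.664959, K_B = 95.9/331.9 = 0.288942, K_C = 88.6/331.9 = 0.266948
Newton iteration, V/F⁰ = 0.65:
  V/F = 0.6500: g = -0.73431, g' = -1.5778 → V/F = 0.1846
  V/F = 0.1846: g = -0.14134, g' = -1.3392 → V/F = 0.0791
  V/F = 0.0791: g = 0.01624, g' = -1.6953 → V/F = 0.0886
  V/F = 0.0886: g = 0.00022, g' = -1.6496 → V/F = 0.0888
Converged at V/F = 0.0888.
Compositions from xᵢ = zᵢ/(1+V/F(Kᵢ−1)), yᵢ = Kᵢxᵢ:
  A: x = 0.2119, y = 0.7765
  B: x = 0.5947, y = 0.1718
  C: x = 0.1934, y = 0.0516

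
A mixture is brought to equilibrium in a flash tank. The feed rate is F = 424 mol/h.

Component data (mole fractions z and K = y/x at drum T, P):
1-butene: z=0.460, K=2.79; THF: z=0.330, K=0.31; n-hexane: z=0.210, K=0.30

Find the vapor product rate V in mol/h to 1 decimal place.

V = 153.2 mol/h

Newton–Raphson from ψ = 0.5:
  ψ = 0.500: g = -0.1393, g' = -1.020 → ψ = 0.363
  ψ = 0.363: g = -0.0023, g' = -1.006 → ψ = 0.361
Converged at ψ = 0.361.
Then V = ψ·F = 0.3612·424 = 153.2 mol/h and L = F − V = 270.8 mol/h.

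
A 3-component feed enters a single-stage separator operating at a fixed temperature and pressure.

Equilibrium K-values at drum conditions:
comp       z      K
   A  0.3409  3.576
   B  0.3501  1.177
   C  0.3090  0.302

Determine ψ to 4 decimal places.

Material balance + equilibrium reduce to Σ zᵢ(Kᵢ−1)/(1+ψ(Kᵢ−1)) = 0.
Check two-phase: ΣzᵢKᵢ = 1.7244 > 1 and Σzᵢ/Kᵢ = 1.4160 > 1, so g(0) = 0.7244 > 0 and g(1) = -0.4160 < 0.
Iterate (Newton) starting at ψ = 0.57:
  ψ = 0.5700: g = 0.05387, g' = -0.7956 → ψ = 0.6377
  ψ = 0.6377: g = -0.00073, g' = -0.8217 → ψ = 0.6368
Converged at ψ = 0.6368.

ψ = 0.6368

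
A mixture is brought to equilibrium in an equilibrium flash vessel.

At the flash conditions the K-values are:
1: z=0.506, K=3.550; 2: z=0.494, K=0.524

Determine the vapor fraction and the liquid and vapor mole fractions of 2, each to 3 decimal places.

Binary case is linear: z₁(K₁−1)(1+ψ(K₂−1)) + z₂(K₂−1)(1+ψ(K₁−1)) = 0
⇒ ψ = [z₁(K₁−1)+z₂(K₂−1)] / [−(K₁−1)(K₂−1)] = 1.0552/1.2138 = 0.869
Compositions from xᵢ = zᵢ/(1+ψ(Kᵢ−1)), yᵢ = Kᵢxᵢ:
  1: x = 0.157, y = 0.558
  2: x = 0.843, y = 0.442

ψ = 0.869, x_2 = 0.843, y_2 = 0.442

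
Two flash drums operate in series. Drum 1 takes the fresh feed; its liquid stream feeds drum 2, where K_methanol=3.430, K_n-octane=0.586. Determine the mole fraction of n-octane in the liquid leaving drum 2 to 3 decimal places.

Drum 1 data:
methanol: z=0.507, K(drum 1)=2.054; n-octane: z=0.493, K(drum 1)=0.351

x_n-octane (drum 2) = 0.854

Drum 1:
Material balance + equilibrium reduce to Σ zᵢ(Kᵢ−1)/(1+ψ₁(Kᵢ−1)) = 0.
Feasibility: ΣzᵢKᵢ = 1.214, Σzᵢ/Kᵢ = 1.651 — both > 1, two phases present.
Newton iteration, ψ₁⁰ = 0.66:
  ψ₁ = 0.660: g = -0.2445, g' = -0.831 → ψ₁ = 0.366
  ψ₁ = 0.366: g = -0.0339, g' = -0.650 → ψ₁ = 0.314
  ψ₁ = 0.314: g = -0.0002, g' = -0.645 → ψ₁ = 0.313
Converged at ψ₁ = 0.313.
Drum-1 compositions:
  methanol: x = 0.381, y = 0.783
  n-octane: x = 0.619, y = 0.217
Drum-2 feed = drum-1 liquid: z₂ = (0.3811, 0.6189).
Drum 2:
Let ψ₂ = V/F and solve Σ zᵢ(Kᵢ−1)/(1+ψ₂(Kᵢ−1)) = 0.
g(0) = ΣzᵢKᵢ − 1 = 0.670 and g(1) = 1 − Σzᵢ/Kᵢ = -0.167, so a root lies in (0, 1).
Binary case is linear: z₁(K₁−1)(1+ψ₂(K₂−1)) + z₂(K₂−1)(1+ψ₂(K₁−1)) = 0
⇒ ψ₂ = [z₁(K₁−1)+z₂(K₂−1)] / [−(K₁−1)(K₂−1)] = 0.6698/1.0060 = 0.666
  methanol: x = 0.146, y = 0.499
  n-octane: x = 0.854, y = 0.501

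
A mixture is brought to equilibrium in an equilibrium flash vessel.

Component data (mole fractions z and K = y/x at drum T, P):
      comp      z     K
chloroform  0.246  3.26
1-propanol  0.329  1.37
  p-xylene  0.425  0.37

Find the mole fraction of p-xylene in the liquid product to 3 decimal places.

Rachford–Rice: g(ψ) = Σ zᵢ(Kᵢ−1)/(1+ψ(Kᵢ−1)) = 0.
g(0) = ΣzᵢKᵢ − 1 = 0.410 and g(1) = 1 − Σzᵢ/Kᵢ = -0.464, so a root lies in (0, 1).
Iterate (Newton) starting at ψ = 0.49:
  ψ = 0.490: g = -0.0205, g' = -0.668 → ψ = 0.459
Converged at ψ = 0.459.
Compositions from xᵢ = zᵢ/(1+ψ(Kᵢ−1)), yᵢ = Kᵢxᵢ:
  chloroform: x = 0.121, y = 0.393
  1-propanol: x = 0.281, y = 0.385
  p-xylene: x = 0.598, y = 0.221

x_p-xylene = 0.598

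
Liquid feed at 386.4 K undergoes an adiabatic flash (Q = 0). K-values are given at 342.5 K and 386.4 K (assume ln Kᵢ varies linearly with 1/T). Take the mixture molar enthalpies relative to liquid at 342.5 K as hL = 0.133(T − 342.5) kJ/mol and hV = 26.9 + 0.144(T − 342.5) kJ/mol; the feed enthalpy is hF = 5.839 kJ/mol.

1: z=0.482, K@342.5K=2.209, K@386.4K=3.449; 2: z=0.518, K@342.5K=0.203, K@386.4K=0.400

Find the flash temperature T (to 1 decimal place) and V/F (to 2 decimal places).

T = 345.0 K, V/F = 0.20

Adiabatic flash: solve Rachford–Rice at each trial T, then check hF = ψ·hV(T) + (1−ψ)·hL(T).
  T = 342.5 K: K = (2.209, 0.203), RR gives ψ = 0.176, H_out = 4.743 kJ/mol
  T = 386.4 K: K = (3.449, 0.400), RR gives ψ = 0.592, H_out = 22.044 kJ/mol
  T = 364.4 K: K = (2.796, 0.291), RR gives ψ = 0.391, H_out = 13.526 kJ/mol
  T = 353.4 K: K = (2.493, 0.244), RR gives ψ = 0.291, H_out = 9.303 kJ/mol
  T = 347.9 K: K = (2.348, 0.223), RR gives ψ = 0.236, H_out = 7.073 kJ/mol
  T = 345.2 K: K = (2.278, 0.213), RR gives ψ = 0.207, H_out = 5.929 kJ/mol
  T = 343.9 K: K = (2.245, 0.208), RR gives ψ = 0.192, H_out = 5.364 kJ/mol
Linear interpolation between T = 343.9 (H_out = 5.364) and T = 345.2 (H_out = 5.929) on hF = 5.839 gives T ≈ 345.0 K, at which ψ = 0.20.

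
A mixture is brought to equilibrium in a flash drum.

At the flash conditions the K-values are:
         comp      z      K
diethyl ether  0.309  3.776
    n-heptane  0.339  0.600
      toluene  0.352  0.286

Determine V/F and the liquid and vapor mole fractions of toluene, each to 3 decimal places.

Material balance + equilibrium reduce to Σ zᵢ(Kᵢ−1)/(1+V/F(Kᵢ−1)) = 0.
g(0) = ΣzᵢKᵢ − 1 = 0.471 and g(1) = 1 − Σzᵢ/Kᵢ = -0.878, so a root lies in (0, 1).
Iterate (Newton) starting at V/F = 0.5:
  V/F = 0.500: g = -0.2012, g' = -0.936 → V/F = 0.285
  V/F = 0.285: g = 0.0101, g' = -1.094 → V/F = 0.294
Converged at V/F = 0.294.
Compositions from xᵢ = zᵢ/(1+V/F(Kᵢ−1)), yᵢ = Kᵢxᵢ:
  diethyl ether: x = 0.170, y = 0.642
  n-heptane: x = 0.384, y = 0.231
  toluene: x = 0.446, y = 0.127

V/F = 0.294, x_toluene = 0.446, y_toluene = 0.127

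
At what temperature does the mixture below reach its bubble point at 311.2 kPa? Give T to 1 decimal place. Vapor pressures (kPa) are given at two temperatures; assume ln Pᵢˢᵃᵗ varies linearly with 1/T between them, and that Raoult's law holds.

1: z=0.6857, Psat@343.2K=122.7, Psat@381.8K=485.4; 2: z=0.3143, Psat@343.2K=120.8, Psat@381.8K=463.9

Bubble-point temperature: ΣzᵢPᵢˢᵃᵗ(T) = P. Interpolate ln Pᵢˢᵃᵗ = aᵢ + bᵢ/T.
  T = 343.2 K: ΣzᵢPᵢˢᵃᵗ = 122.10 kPa
  T = 381.8 K: ΣzᵢPᵢˢᵃᵗ = 478.64 kPa
  T = 362.5 K: ΣzᵢPᵢˢᵃᵗ = 250.70 kPa
  T = 372.1 K: ΣzᵢPᵢˢᵃᵗ = 348.73 kPa
  T = 367.3 K: ΣzᵢPᵢˢᵃᵗ = 296.32 kPa
  T = 369.7 K: ΣzᵢPᵢˢᵃᵗ = 321.63 kPa
Interpolating between 367.3 K and 369.7 K gives T ≈ 368.7 K.

T = 368.7 K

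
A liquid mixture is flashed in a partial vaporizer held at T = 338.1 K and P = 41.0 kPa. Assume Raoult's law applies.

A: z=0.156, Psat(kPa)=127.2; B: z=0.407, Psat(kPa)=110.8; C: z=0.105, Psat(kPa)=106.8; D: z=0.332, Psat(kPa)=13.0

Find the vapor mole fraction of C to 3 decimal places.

Raoult's law: Kᵢ = Pᵢˢᵃᵗ/P = Pᵢˢᵃᵗ/41.0.
  K_A = 127.2/41.0 = 3.10244, K_B = 110.8/41.0 = 2.70244, K_C = 106.8/41.0 = 2.60488, K_D = 13.0/41.0 = 0.31707
Material balance + equilibrium reduce to Σ zᵢ(Kᵢ−1)/(1+ψ(Kᵢ−1)) = 0.
g(0) = ΣzᵢKᵢ − 1 = 0.963 and g(1) = 1 − Σzᵢ/Kᵢ = -0.288, so a root lies in (0, 1).
Iterate (Newton) starting at ψ = 0.43:
  ψ = 0.430: g = 0.3510, g' = -0.988 → ψ = 0.785
  ψ = 0.785: g = 0.0060, g' = -1.087 → ψ = 0.791
Converged at ψ = 0.791.
Compositions from xᵢ = zᵢ/(1+ψ(Kᵢ−1)), yᵢ = Kᵢxᵢ:
  A: x = 0.059, y = 0.182
  B: x = 0.173, y = 0.469
  C: x = 0.046, y = 0.121
  D: x = 0.722, y = 0.229

y_C = 0.121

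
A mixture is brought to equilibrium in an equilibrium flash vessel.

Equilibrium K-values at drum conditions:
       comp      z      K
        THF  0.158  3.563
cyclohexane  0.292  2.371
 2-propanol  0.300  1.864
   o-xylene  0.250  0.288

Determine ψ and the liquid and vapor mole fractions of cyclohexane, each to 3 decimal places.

ψ = 0.860, x_cyclohexane = 0.134, y_cyclohexane = 0.318

Material balance + equilibrium reduce to Σ zᵢ(Kᵢ−1)/(1+ψ(Kᵢ−1)) = 0.
Check two-phase: ΣzᵢKᵢ = 1.886 > 1 and Σzᵢ/Kᵢ = 1.196 > 1, so g(0) = 0.886 > 0 and g(1) = -0.196 < 0.
Newton iteration, ψ⁰ = 0.7:
  ψ = 0.700: g = 0.1559, g' = -0.867 → ψ = 0.880
  ψ = 0.880: g = -0.0234, g' = -1.191 → ψ = 0.860
Converged at ψ = 0.860.
Compositions from xᵢ = zᵢ/(1+ψ(Kᵢ−1)), yᵢ = Kᵢxᵢ:
  THF: x = 0.049, y = 0.176
  cyclohexane: x = 0.134, y = 0.318
  2-propanol: x = 0.172, y = 0.321
  o-xylene: x = 0.645, y = 0.186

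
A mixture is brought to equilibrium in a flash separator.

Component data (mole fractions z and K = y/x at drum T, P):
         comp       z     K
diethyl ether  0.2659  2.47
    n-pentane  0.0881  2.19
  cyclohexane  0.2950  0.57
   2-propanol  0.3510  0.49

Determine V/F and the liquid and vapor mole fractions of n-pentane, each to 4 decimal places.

Newton iteration, V/F⁰ = 0.5:
  V/F = 0.5000: g = -0.11086, g' = -0.4929 → V/F = 0.2751
  V/F = 0.2751: g = 0.00521, g' = -0.5558 → V/F = 0.2845
Converged at V/F = 0.2845.
Compositions from xᵢ = zᵢ/(1+V/F(Kᵢ−1)), yᵢ = Kᵢxᵢ:
  diethyl ether: x = 0.1875, y = 0.4631
  n-pentane: x = 0.0658, y = 0.1441
  cyclohexane: x = 0.3361, y = 0.1916
  2-propanol: x = 0.4106, y = 0.2012

V/F = 0.2845, x_n-pentane = 0.0658, y_n-pentane = 0.1441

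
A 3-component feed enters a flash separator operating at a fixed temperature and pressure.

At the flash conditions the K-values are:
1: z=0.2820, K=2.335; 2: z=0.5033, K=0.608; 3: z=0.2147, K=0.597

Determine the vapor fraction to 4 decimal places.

Let ψ = V/F and solve Σ zᵢ(Kᵢ−1)/(1+ψ(Kᵢ−1)) = 0.
Check two-phase: ΣzᵢKᵢ = 1.0927 > 1 and Σzᵢ/Kᵢ = 1.3082 > 1, so g(0) = 0.0927 > 0 and g(1) = -0.3082 < 0.
Newton–Raphson from ψ = 0.5:
  ψ = 0.5000: g = -0.12798, g' = -0.3551 → ψ = 0.1396
  ψ = 0.1396: g = 0.01694, g' = -0.4828 → ψ = 0.1747
  ψ = 0.1747: g = 0.00041, g' = -0.4600 → ψ = 0.1756
Converged at ψ = 0.1756.

ψ = 0.1756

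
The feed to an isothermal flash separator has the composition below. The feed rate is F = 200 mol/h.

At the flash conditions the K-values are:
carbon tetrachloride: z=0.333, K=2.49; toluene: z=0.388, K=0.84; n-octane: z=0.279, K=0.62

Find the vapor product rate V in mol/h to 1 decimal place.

Newton–Raphson from β = 0.4:
  β = 0.400: g = 0.1195, g' = -0.358 → β = 0.734
  β = 0.734: g = 0.0195, g' = -0.259 → β = 0.810
  β = 0.810: g = 0.0004, g' = -0.249 → β = 0.811
Converged at β = 0.811.
Then V = β·F = 0.8114·200 = 162.3 mol/h and L = F − V = 37.7 mol/h.

V = 162.3 mol/h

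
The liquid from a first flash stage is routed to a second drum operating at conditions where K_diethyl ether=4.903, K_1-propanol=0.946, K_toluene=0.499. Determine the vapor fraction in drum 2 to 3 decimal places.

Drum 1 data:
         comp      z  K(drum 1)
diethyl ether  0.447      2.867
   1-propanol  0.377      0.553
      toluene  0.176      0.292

V/F (drum 2) = 0.677

Drum 1:
Iterate (Newton) starting at ψ₁ = 0.66:
  ψ₁ = 0.660: g = -0.0991, g' = -0.775 → ψ₁ = 0.532
  ψ₁ = 0.532: g = -0.0024, g' = -0.749 → ψ₁ = 0.529
Converged at ψ₁ = 0.529.
Drum-1 compositions:
  diethyl ether: x = 0.225, y = 0.645
  1-propanol: x = 0.494, y = 0.273
  toluene: x = 0.281, y = 0.082
Drum-2 feed = drum-1 liquid: z₂ = (0.2249, 0.4937, 0.2814).
Drum 2:
Material balance + equilibrium reduce to Σ zᵢ(Kᵢ−1)/(1+ψ₂(Kᵢ−1)) = 0.
Feasibility: ΣzᵢKᵢ = 1.710, Σzᵢ/Kᵢ = 1.132 — both > 1, two phases present.
Newton iteration, ψ₂⁰ = 0.43:
  ψ₂ = 0.430: g = 0.1208, g' = -0.594 → ψ₂ = 0.633
  ψ₂ = 0.633: g = 0.0187, g' = -0.437 → ψ₂ = 0.676
  ψ₂ = 0.676: g = 0.0003, g' = -0.422 → ψ₂ = 0.677
Converged at ψ₂ = 0.677.
  diethyl ether: x = 0.062, y = 0.303
  1-propanol: x = 0.512, y = 0.485
  toluene: x = 0.426, y = 0.212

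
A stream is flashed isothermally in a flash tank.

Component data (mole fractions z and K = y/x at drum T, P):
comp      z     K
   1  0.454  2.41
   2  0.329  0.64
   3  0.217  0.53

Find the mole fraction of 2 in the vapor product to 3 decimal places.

Material balance + equilibrium reduce to Σ zᵢ(Kᵢ−1)/(1+ψ(Kᵢ−1)) = 0.
Feasibility: ΣzᵢKᵢ = 1.420, Σzᵢ/Kᵢ = 1.112 — both > 1, two phases present.
Newton iteration, ψ⁰ = 0.41:
  ψ = 0.410: g = 0.1404, g' = -0.495 → ψ = 0.694
  ψ = 0.694: g = 0.0144, g' = -0.412 → ψ = 0.729
Converged at ψ = 0.729.
Compositions from xᵢ = zᵢ/(1+ψ(Kᵢ−1)), yᵢ = Kᵢxᵢ:
  1: x = 0.224, y = 0.540
  2: x = 0.446, y = 0.285
  3: x = 0.330, y = 0.175

y_2 = 0.285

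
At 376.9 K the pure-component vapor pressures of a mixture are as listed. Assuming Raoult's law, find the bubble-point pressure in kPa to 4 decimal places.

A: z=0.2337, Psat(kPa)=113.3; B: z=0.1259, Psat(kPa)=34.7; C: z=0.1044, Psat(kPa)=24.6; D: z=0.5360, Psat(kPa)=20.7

At the bubble point ψ → 0, so ΣzᵢKᵢ = 1 with Kᵢ = Pᵢˢᵃᵗ/P ⇒ P = ΣzᵢPᵢˢᵃᵗ.
P = 0.2337·113.3 + 0.1259·34.7 + 0.1044·24.6 + 0.5360·20.7 = 44.5104 kPa

Pbub = 44.5104 kPa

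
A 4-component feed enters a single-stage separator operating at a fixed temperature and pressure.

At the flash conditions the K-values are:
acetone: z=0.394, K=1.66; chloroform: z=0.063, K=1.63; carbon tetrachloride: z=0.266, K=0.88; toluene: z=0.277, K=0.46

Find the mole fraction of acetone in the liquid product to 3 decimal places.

Material balance + equilibrium reduce to Σ zᵢ(Kᵢ−1)/(1+ψ(Kᵢ−1)) = 0.
Feasibility: ΣzᵢKᵢ = 1.118, Σzᵢ/Kᵢ = 1.180 — both > 1, two phases present.
Newton–Raphson from ψ = 0.39:
  ψ = 0.390: g = 0.0157, g' = -0.259 → ψ = 0.451
  ψ = 0.451: g = -0.0001, g' = -0.262 → ψ = 0.450
Converged at ψ = 0.450.
Compositions from xᵢ = zᵢ/(1+ψ(Kᵢ−1)), yᵢ = Kᵢxᵢ:
  acetone: x = 0.304, y = 0.504
  chloroform: x = 0.049, y = 0.080
  carbon tetrachloride: x = 0.281, y = 0.247
  toluene: x = 0.366, y = 0.168

x_acetone = 0.304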